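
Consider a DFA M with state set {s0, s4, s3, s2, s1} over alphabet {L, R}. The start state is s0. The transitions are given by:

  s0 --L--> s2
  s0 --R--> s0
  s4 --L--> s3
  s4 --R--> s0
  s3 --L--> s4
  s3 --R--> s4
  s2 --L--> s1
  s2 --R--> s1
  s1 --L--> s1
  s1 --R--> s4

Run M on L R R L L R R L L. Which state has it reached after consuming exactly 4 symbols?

Trace: s0 -L-> s2 -R-> s1 -R-> s4 -L-> s3
After 4 symbols: s3.

s3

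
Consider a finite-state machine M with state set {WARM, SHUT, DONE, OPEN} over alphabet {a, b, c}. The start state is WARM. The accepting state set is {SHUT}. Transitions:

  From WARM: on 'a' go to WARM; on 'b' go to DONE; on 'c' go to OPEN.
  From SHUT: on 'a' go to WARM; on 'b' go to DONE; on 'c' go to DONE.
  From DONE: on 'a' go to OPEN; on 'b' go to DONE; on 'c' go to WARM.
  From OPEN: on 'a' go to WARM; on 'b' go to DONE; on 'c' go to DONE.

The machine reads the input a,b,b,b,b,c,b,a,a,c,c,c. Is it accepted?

No

WARM → WARM → DONE → DONE → DONE → DONE → WARM → DONE → OPEN → WARM → OPEN → DONE → WARM
End state WARM is not accepting.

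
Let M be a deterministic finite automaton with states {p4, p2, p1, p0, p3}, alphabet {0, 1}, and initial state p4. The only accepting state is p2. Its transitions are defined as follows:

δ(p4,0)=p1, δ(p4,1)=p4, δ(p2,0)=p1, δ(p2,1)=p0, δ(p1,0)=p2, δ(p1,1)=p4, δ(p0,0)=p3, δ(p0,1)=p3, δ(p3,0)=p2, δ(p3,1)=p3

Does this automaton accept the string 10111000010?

No

start at p4
read '1': p4 → p4
read '0': p4 → p1
read '1': p1 → p4
read '1': p4 → p4
read '1': p4 → p4
read '0': p4 → p1
read '0': p1 → p2
read '0': p2 → p1
read '0': p1 → p2
read '1': p2 → p0
read '0': p0 → p3
End state p3 is not accepting.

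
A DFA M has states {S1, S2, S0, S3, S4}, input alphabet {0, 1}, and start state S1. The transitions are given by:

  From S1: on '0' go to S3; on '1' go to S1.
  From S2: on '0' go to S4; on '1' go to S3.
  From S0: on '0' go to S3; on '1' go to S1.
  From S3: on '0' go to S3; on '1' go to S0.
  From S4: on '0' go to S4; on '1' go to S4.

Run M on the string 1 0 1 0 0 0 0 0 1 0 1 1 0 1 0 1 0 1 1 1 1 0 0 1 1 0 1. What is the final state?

S0

Trace: S1 -1-> S1 -0-> S3 -1-> S0 -0-> S3 -0-> S3 -0-> S3 -0-> S3 -0-> S3 -1-> S0 -0-> S3 -1-> S0 -1-> S1 -0-> S3 -1-> S0 -0-> S3 -1-> S0 -0-> S3 -1-> S0 -1-> S1 -1-> S1 -1-> S1 -0-> S3 -0-> S3 -1-> S0 -1-> S1 -0-> S3 -1-> S0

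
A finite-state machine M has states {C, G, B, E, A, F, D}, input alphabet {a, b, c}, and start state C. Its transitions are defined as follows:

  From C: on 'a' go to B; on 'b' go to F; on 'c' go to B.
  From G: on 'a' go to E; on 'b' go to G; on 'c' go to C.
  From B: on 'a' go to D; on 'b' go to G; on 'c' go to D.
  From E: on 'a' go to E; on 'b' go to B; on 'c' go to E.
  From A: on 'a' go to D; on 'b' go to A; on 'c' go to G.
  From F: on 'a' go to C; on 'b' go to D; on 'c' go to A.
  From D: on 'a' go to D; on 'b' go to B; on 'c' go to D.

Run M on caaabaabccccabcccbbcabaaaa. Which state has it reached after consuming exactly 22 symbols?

C → B → D → D → D → B → D → D → B → D → D → D → D → D → B → D → D → D → B → G → C → B → G
After 22 symbols: G.

G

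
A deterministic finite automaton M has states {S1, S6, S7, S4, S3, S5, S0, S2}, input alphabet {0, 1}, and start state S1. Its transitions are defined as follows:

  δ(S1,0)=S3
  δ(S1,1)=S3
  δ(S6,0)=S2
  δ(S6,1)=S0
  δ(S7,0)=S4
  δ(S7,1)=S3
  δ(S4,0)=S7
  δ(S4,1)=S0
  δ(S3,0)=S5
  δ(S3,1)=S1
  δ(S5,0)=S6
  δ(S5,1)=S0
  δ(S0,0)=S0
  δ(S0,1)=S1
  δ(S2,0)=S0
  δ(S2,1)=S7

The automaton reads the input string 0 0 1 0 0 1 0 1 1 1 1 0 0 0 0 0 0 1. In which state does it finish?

S1

Trace: S1 -0-> S3 -0-> S5 -1-> S0 -0-> S0 -0-> S0 -1-> S1 -0-> S3 -1-> S1 -1-> S3 -1-> S1 -1-> S3 -0-> S5 -0-> S6 -0-> S2 -0-> S0 -0-> S0 -0-> S0 -1-> S1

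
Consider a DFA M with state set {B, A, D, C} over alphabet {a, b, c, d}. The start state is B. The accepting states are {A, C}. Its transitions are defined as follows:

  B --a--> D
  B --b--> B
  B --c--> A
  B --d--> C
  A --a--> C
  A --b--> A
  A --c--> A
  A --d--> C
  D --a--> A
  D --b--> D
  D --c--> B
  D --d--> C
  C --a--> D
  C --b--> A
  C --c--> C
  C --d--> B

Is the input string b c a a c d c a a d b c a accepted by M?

Yes

B → B → A → C → D → B → C → C → D → A → C → A → A → C
End state C is accepting.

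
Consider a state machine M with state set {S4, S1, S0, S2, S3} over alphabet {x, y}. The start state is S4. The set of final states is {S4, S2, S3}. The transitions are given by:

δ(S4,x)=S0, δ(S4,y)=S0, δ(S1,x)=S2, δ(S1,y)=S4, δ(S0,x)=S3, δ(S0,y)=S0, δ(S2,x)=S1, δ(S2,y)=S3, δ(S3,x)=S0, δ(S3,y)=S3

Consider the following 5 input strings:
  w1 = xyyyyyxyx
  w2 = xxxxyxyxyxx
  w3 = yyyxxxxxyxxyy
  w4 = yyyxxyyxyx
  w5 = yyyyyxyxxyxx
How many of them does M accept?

3

w1:
  start at S4
  read 'x': S4 → S0
  read 'y': S0 → S0
  read 'y': S0 → S0
  read 'y': S0 → S0
  read 'y': S0 → S0
  read 'y': S0 → S0
  read 'x': S0 → S3
  read 'y': S3 → S3
  read 'x': S3 → S0
  end S0, rejected
w2:
  start at S4
  read 'x': S4 → S0
  read 'x': S0 → S3
  read 'x': S3 → S0
  read 'x': S0 → S3
  read 'y': S3 → S3
  read 'x': S3 → S0
  read 'y': S0 → S0
  read 'x': S0 → S3
  read 'y': S3 → S3
  read 'x': S3 → S0
  read 'x': S0 → S3
  end S3, accepted
w3:
  start at S4
  read 'y': S4 → S0
  read 'y': S0 → S0
  read 'y': S0 → S0
  read 'x': S0 → S3
  read 'x': S3 → S0
  read 'x': S0 → S3
  read 'x': S3 → S0
  read 'x': S0 → S3
  read 'y': S3 → S3
  read 'x': S3 → S0
  read 'x': S0 → S3
  read 'y': S3 → S3
  read 'y': S3 → S3
  end S3, accepted
w4:
  start at S4
  read 'y': S4 → S0
  read 'y': S0 → S0
  read 'y': S0 → S0
  read 'x': S0 → S3
  read 'x': S3 → S0
  read 'y': S0 → S0
  read 'y': S0 → S0
  read 'x': S0 → S3
  read 'y': S3 → S3
  read 'x': S3 → S0
  end S0, rejected
w5:
  start at S4
  read 'y': S4 → S0
  read 'y': S0 → S0
  read 'y': S0 → S0
  read 'y': S0 → S0
  read 'y': S0 → S0
  read 'x': S0 → S3
  read 'y': S3 → S3
  read 'x': S3 → S0
  read 'x': S0 → S3
  read 'y': S3 → S3
  read 'x': S3 → S0
  read 'x': S0 → S3
  end S3, accepted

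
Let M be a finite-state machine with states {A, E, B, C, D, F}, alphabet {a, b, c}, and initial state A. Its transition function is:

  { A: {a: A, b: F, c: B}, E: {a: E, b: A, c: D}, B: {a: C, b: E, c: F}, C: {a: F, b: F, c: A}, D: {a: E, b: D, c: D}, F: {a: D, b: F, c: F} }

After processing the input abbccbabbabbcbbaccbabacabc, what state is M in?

F

Trace: A -a-> A -b-> F -b-> F -c-> F -c-> F -b-> F -a-> D -b-> D -b-> D -a-> E -b-> A -b-> F -c-> F -b-> F -b-> F -a-> D -c-> D -c-> D -b-> D -a-> E -b-> A -a-> A -c-> B -a-> C -b-> F -c-> F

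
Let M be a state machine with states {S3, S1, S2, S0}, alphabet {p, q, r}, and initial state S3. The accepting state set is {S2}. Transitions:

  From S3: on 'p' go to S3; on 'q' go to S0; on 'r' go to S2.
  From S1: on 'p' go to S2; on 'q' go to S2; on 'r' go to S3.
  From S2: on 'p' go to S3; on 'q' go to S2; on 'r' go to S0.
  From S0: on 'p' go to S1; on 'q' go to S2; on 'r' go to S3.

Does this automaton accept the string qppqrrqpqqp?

start at S3
read 'q': S3 → S0
read 'p': S0 → S1
read 'p': S1 → S2
read 'q': S2 → S2
read 'r': S2 → S0
read 'r': S0 → S3
read 'q': S3 → S0
read 'p': S0 → S1
read 'q': S1 → S2
read 'q': S2 → S2
read 'p': S2 → S3
End state S3 is not accepting.

No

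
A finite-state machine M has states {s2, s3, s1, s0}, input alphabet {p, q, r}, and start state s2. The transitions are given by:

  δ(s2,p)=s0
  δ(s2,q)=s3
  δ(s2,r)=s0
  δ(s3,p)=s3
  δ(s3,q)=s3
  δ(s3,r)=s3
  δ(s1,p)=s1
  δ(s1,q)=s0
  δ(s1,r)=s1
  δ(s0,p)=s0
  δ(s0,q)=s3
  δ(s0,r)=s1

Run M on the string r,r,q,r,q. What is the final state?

s0

s2 → s0 → s1 → s0 → s1 → s0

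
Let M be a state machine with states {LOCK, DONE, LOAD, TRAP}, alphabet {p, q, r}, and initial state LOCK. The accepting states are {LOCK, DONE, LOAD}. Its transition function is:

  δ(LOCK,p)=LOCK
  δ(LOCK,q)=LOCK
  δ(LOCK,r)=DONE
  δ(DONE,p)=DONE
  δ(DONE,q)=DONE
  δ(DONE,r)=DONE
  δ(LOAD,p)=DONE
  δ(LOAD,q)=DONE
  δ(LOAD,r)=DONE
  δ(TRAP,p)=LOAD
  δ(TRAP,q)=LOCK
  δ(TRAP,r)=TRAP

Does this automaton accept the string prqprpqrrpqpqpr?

start at LOCK
read 'p': LOCK → LOCK
read 'r': LOCK → DONE
read 'q': DONE → DONE
read 'p': DONE → DONE
read 'r': DONE → DONE
read 'p': DONE → DONE
read 'q': DONE → DONE
read 'r': DONE → DONE
read 'r': DONE → DONE
read 'p': DONE → DONE
read 'q': DONE → DONE
read 'p': DONE → DONE
read 'q': DONE → DONE
read 'p': DONE → DONE
read 'r': DONE → DONE
End state DONE is accepting.

Yes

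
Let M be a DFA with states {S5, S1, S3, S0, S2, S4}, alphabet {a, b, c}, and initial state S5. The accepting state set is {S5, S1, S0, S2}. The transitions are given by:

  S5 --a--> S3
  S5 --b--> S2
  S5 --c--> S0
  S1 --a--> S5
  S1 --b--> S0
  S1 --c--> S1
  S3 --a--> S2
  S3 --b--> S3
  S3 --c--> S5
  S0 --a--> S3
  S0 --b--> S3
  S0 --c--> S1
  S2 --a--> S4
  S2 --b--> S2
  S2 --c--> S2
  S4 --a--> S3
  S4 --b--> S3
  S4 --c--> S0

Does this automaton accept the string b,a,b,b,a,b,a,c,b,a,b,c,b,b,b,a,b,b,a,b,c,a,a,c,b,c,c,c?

Yes

start at S5
read 'b': S5 → S2
read 'a': S2 → S4
read 'b': S4 → S3
read 'b': S3 → S3
read 'a': S3 → S2
read 'b': S2 → S2
read 'a': S2 → S4
read 'c': S4 → S0
read 'b': S0 → S3
read 'a': S3 → S2
read 'b': S2 → S2
read 'c': S2 → S2
read 'b': S2 → S2
read 'b': S2 → S2
read 'b': S2 → S2
read 'a': S2 → S4
read 'b': S4 → S3
read 'b': S3 → S3
read 'a': S3 → S2
read 'b': S2 → S2
read 'c': S2 → S2
read 'a': S2 → S4
read 'a': S4 → S3
read 'c': S3 → S5
read 'b': S5 → S2
read 'c': S2 → S2
read 'c': S2 → S2
read 'c': S2 → S2
End state S2 is accepting.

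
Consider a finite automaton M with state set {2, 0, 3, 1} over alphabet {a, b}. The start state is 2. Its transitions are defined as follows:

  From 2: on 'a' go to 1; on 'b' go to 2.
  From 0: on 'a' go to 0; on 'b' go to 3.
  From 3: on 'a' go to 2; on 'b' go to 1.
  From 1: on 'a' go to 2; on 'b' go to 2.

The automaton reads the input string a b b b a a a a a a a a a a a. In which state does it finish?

start at 2
read 'a': 2 → 1
read 'b': 1 → 2
read 'b': 2 → 2
read 'b': 2 → 2
read 'a': 2 → 1
read 'a': 1 → 2
read 'a': 2 → 1
read 'a': 1 → 2
read 'a': 2 → 1
read 'a': 1 → 2
read 'a': 2 → 1
read 'a': 1 → 2
read 'a': 2 → 1
read 'a': 1 → 2
read 'a': 2 → 1

1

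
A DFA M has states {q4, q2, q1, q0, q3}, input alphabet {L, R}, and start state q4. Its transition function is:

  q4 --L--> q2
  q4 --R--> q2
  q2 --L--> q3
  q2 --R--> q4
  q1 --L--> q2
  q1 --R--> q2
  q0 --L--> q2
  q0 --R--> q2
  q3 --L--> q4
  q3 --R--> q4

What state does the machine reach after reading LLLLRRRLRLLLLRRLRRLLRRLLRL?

Trace: q4 -L-> q2 -L-> q3 -L-> q4 -L-> q2 -R-> q4 -R-> q2 -R-> q4 -L-> q2 -R-> q4 -L-> q2 -L-> q3 -L-> q4 -L-> q2 -R-> q4 -R-> q2 -L-> q3 -R-> q4 -R-> q2 -L-> q3 -L-> q4 -R-> q2 -R-> q4 -L-> q2 -L-> q3 -R-> q4 -L-> q2

q2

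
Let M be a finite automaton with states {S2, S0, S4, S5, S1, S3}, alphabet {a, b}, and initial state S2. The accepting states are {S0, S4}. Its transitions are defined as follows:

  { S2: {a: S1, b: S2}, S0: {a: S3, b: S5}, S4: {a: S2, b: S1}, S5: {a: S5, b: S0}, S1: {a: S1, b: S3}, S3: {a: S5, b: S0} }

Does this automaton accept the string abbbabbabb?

No

start at S2
read 'a': S2 → S1
read 'b': S1 → S3
read 'b': S3 → S0
read 'b': S0 → S5
read 'a': S5 → S5
read 'b': S5 → S0
read 'b': S0 → S5
read 'a': S5 → S5
read 'b': S5 → S0
read 'b': S0 → S5
End state S5 is not accepting.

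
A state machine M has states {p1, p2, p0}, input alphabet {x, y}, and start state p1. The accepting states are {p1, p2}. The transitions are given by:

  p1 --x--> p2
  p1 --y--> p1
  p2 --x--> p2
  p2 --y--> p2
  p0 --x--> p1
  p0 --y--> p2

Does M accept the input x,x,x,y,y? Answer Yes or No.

Yes

start at p1
read 'x': p1 → p2
read 'x': p2 → p2
read 'x': p2 → p2
read 'y': p2 → p2
read 'y': p2 → p2
End state p2 is accepting.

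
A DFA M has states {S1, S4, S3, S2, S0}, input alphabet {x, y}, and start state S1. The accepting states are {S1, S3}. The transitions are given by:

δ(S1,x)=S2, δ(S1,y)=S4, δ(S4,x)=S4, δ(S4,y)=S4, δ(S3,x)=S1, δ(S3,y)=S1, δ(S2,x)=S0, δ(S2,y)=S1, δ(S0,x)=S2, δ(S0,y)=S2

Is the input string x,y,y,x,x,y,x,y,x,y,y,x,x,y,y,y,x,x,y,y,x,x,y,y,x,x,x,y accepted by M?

No

S1 → S2 → S1 → S4 → S4 → S4 → S4 → S4 → S4 → S4 → S4 → S4 → S4 → S4 → S4 → S4 → S4 → S4 → S4 → S4 → S4 → S4 → S4 → S4 → S4 → S4 → S4 → S4 → S4
End state S4 is not accepting.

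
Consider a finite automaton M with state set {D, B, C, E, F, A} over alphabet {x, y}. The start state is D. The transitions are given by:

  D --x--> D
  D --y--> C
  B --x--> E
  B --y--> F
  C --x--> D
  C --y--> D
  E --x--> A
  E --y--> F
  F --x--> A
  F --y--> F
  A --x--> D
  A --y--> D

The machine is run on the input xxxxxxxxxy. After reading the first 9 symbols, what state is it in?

D

Trace: D -x-> D -x-> D -x-> D -x-> D -x-> D -x-> D -x-> D -x-> D -x-> D
After 9 symbols: D.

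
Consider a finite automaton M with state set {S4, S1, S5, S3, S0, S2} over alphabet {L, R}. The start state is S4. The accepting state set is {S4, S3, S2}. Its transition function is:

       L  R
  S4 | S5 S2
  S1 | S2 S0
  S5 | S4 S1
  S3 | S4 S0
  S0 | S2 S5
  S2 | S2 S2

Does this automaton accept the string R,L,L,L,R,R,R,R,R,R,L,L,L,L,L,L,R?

Yes

start at S4
read 'R': S4 → S2
read 'L': S2 → S2
read 'L': S2 → S2
read 'L': S2 → S2
read 'R': S2 → S2
read 'R': S2 → S2
read 'R': S2 → S2
read 'R': S2 → S2
read 'R': S2 → S2
read 'R': S2 → S2
read 'L': S2 → S2
read 'L': S2 → S2
read 'L': S2 → S2
read 'L': S2 → S2
read 'L': S2 → S2
read 'L': S2 → S2
read 'R': S2 → S2
End state S2 is accepting.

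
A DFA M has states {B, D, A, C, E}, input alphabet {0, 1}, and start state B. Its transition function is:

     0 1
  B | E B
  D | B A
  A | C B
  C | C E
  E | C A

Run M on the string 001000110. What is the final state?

start at B
read '0': B → E
read '0': E → C
read '1': C → E
read '0': E → C
read '0': C → C
read '0': C → C
read '1': C → E
read '1': E → A
read '0': A → C

C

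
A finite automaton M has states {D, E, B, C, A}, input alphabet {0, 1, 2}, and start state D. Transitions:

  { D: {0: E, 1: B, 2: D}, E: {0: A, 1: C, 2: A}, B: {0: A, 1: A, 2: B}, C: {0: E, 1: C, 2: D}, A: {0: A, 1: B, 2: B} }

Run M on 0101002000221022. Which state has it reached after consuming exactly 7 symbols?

B

D → E → C → E → C → E → A → B
After 7 symbols: B.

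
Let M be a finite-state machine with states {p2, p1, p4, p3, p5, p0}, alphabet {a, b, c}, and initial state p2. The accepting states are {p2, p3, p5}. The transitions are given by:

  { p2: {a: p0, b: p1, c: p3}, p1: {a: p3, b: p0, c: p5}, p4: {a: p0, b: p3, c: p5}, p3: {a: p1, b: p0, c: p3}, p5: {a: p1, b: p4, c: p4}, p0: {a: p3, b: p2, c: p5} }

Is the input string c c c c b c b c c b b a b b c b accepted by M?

p2 → p3 → p3 → p3 → p3 → p0 → p5 → p4 → p5 → p4 → p3 → p0 → p3 → p0 → p2 → p3 → p0
End state p0 is not accepting.

No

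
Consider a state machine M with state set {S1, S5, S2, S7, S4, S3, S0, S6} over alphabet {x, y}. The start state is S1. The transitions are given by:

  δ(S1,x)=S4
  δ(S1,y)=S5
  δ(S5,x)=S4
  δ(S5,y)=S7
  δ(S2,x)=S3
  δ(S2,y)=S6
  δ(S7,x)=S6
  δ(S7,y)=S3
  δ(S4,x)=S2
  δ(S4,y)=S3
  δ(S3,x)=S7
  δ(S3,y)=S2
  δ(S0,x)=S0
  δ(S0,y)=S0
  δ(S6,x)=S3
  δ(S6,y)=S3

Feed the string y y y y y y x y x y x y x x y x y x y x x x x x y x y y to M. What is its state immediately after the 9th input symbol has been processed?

Trace: S1 -y-> S5 -y-> S7 -y-> S3 -y-> S2 -y-> S6 -y-> S3 -x-> S7 -y-> S3 -x-> S7
After 9 symbols: S7.

S7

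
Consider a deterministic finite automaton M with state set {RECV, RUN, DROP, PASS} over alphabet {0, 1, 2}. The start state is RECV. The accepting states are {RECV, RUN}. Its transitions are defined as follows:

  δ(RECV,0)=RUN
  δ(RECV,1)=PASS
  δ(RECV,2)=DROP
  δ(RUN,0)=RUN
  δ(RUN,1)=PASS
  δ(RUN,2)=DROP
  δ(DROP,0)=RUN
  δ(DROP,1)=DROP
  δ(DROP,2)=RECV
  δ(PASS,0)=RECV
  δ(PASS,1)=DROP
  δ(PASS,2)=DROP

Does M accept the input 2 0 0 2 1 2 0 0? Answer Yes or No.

Yes

Trace: RECV -2-> DROP -0-> RUN -0-> RUN -2-> DROP -1-> DROP -2-> RECV -0-> RUN -0-> RUN
End state RUN is accepting.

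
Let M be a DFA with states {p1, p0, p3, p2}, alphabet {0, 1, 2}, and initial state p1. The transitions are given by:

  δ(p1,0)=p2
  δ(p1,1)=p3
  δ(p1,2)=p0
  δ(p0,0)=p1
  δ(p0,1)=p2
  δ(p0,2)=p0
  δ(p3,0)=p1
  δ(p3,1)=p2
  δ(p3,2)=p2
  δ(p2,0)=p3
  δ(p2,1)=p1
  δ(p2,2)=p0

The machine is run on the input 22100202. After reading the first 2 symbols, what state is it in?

p0

start at p1
read '2': p1 → p0
read '2': p0 → p0
After 2 symbols: p0.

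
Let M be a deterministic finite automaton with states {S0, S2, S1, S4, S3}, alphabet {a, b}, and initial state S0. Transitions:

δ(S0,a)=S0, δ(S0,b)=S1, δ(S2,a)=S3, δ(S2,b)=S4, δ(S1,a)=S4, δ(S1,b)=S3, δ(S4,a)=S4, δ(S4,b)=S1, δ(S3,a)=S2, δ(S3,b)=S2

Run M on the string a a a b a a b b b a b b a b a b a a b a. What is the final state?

S4

start at S0
read 'a': S0 → S0
read 'a': S0 → S0
read 'a': S0 → S0
read 'b': S0 → S1
read 'a': S1 → S4
read 'a': S4 → S4
read 'b': S4 → S1
read 'b': S1 → S3
read 'b': S3 → S2
read 'a': S2 → S3
read 'b': S3 → S2
read 'b': S2 → S4
read 'a': S4 → S4
read 'b': S4 → S1
read 'a': S1 → S4
read 'b': S4 → S1
read 'a': S1 → S4
read 'a': S4 → S4
read 'b': S4 → S1
read 'a': S1 → S4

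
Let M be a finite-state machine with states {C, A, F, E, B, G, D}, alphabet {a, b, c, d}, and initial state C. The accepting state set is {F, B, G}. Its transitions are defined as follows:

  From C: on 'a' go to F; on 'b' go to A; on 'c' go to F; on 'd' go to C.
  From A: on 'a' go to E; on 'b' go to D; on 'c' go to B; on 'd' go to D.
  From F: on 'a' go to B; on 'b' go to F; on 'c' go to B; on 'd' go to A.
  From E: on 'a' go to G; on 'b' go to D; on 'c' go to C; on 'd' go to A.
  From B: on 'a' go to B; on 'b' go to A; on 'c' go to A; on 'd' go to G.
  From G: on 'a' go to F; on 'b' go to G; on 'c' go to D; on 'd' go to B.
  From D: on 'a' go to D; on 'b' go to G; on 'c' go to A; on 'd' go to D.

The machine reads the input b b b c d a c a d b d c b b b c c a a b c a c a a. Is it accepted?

Yes

start at C
read 'b': C → A
read 'b': A → D
read 'b': D → G
read 'c': G → D
read 'd': D → D
read 'a': D → D
read 'c': D → A
read 'a': A → E
read 'd': E → A
read 'b': A → D
read 'd': D → D
read 'c': D → A
read 'b': A → D
read 'b': D → G
read 'b': G → G
read 'c': G → D
read 'c': D → A
read 'a': A → E
read 'a': E → G
read 'b': G → G
read 'c': G → D
read 'a': D → D
read 'c': D → A
read 'a': A → E
read 'a': E → G
End state G is accepting.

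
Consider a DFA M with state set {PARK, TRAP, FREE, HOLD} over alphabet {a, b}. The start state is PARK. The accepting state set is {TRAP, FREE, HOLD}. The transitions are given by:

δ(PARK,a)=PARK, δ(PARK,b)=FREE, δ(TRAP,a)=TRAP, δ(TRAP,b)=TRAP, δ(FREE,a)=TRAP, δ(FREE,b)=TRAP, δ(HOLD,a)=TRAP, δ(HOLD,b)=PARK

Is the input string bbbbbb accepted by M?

start at PARK
read 'b': PARK → FREE
read 'b': FREE → TRAP
read 'b': TRAP → TRAP
read 'b': TRAP → TRAP
read 'b': TRAP → TRAP
read 'b': TRAP → TRAP
End state TRAP is accepting.

Yes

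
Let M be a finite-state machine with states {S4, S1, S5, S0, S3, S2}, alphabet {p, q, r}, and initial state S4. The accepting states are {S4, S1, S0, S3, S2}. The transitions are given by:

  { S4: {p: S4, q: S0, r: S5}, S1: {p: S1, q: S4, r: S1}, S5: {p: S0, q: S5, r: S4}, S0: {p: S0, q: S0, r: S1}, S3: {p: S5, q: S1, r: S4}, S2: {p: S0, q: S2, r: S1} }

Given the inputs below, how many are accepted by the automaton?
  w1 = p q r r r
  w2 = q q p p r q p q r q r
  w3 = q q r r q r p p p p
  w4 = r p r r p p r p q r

w1: Trace: S4 -p-> S4 -q-> S0 -r-> S1 -r-> S1 -r-> S1  → end S1, accepted
w2: Trace: S4 -q-> S0 -q-> S0 -p-> S0 -p-> S0 -r-> S1 -q-> S4 -p-> S4 -q-> S0 -r-> S1 -q-> S4 -r-> S5  → end S5, rejected
w3: Trace: S4 -q-> S0 -q-> S0 -r-> S1 -r-> S1 -q-> S4 -r-> S5 -p-> S0 -p-> S0 -p-> S0 -p-> S0  → end S0, accepted
w4: Trace: S4 -r-> S5 -p-> S0 -r-> S1 -r-> S1 -p-> S1 -p-> S1 -r-> S1 -p-> S1 -q-> S4 -r-> S5  → end S5, rejected

2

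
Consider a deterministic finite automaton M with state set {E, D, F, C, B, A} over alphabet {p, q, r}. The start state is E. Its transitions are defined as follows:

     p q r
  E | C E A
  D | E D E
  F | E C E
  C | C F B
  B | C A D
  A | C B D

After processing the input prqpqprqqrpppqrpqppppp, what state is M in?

C

start at E
read 'p': E → C
read 'r': C → B
read 'q': B → A
read 'p': A → C
read 'q': C → F
read 'p': F → E
read 'r': E → A
read 'q': A → B
read 'q': B → A
read 'r': A → D
read 'p': D → E
read 'p': E → C
read 'p': C → C
read 'q': C → F
read 'r': F → E
read 'p': E → C
read 'q': C → F
read 'p': F → E
read 'p': E → C
read 'p': C → C
read 'p': C → C
read 'p': C → C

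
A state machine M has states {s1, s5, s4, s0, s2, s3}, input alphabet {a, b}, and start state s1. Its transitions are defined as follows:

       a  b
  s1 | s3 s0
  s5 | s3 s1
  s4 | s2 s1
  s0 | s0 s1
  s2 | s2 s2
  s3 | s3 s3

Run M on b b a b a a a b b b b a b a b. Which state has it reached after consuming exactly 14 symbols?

s3

s1 → s0 → s1 → s3 → s3 → s3 → s3 → s3 → s3 → s3 → s3 → s3 → s3 → s3 → s3
After 14 symbols: s3.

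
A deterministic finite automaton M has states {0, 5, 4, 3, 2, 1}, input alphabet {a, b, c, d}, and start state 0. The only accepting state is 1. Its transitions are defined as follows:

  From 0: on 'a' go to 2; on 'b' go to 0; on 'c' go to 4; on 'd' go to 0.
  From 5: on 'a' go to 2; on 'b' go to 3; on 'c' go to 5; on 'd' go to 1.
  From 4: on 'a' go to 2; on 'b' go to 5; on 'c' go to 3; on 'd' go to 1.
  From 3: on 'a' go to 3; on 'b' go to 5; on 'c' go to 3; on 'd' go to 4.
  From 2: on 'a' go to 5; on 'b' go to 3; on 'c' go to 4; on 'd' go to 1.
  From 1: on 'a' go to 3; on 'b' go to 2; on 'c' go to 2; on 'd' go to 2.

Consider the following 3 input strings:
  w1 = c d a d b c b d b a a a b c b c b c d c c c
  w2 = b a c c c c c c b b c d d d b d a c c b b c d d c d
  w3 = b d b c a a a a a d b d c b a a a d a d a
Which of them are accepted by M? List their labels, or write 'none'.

w2

w1: Trace: 0 -c-> 4 -d-> 1 -a-> 3 -d-> 4 -b-> 5 -c-> 5 -b-> 3 -d-> 4 -b-> 5 -a-> 2 -a-> 5 -a-> 2 -b-> 3 -c-> 3 -b-> 5 -c-> 5 -b-> 3 -c-> 3 -d-> 4 -c-> 3 -c-> 3 -c-> 3  → end 3, rejected
w2: Trace: 0 -b-> 0 -a-> 2 -c-> 4 -c-> 3 -c-> 3 -c-> 3 -c-> 3 -c-> 3 -b-> 5 -b-> 3 -c-> 3 -d-> 4 -d-> 1 -d-> 2 -b-> 3 -d-> 4 -a-> 2 -c-> 4 -c-> 3 -b-> 5 -b-> 3 -c-> 3 -d-> 4 -d-> 1 -c-> 2 -d-> 1  → end 1, accepted
w3: Trace: 0 -b-> 0 -d-> 0 -b-> 0 -c-> 4 -a-> 2 -a-> 5 -a-> 2 -a-> 5 -a-> 2 -d-> 1 -b-> 2 -d-> 1 -c-> 2 -b-> 3 -a-> 3 -a-> 3 -a-> 3 -d-> 4 -a-> 2 -d-> 1 -a-> 3  → end 3, rejected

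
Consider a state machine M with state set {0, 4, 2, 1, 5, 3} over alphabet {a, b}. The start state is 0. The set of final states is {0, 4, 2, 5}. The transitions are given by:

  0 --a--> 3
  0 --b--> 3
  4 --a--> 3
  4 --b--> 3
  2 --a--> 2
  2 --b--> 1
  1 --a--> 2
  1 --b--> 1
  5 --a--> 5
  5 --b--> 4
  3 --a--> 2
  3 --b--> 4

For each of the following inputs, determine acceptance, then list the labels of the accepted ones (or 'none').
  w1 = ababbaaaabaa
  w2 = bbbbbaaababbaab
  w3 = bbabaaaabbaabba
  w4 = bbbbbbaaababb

w1: 0 → 3 → 4 → 3 → 4 → 3 → 2 → 2 → 2 → 2 → 1 → 2 → 2  → end 2, accepted
w2: 0 → 3 → 4 → 3 → 4 → 3 → 2 → 2 → 2 → 1 → 2 → 1 → 1 → 2 → 2 → 1  → end 1, rejected
w3: 0 → 3 → 4 → 3 → 4 → 3 → 2 → 2 → 2 → 1 → 1 → 2 → 2 → 1 → 1 → 2  → end 2, accepted
w4: 0 → 3 → 4 → 3 → 4 → 3 → 4 → 3 → 2 → 2 → 1 → 2 → 1 → 1  → end 1, rejected

w1, w3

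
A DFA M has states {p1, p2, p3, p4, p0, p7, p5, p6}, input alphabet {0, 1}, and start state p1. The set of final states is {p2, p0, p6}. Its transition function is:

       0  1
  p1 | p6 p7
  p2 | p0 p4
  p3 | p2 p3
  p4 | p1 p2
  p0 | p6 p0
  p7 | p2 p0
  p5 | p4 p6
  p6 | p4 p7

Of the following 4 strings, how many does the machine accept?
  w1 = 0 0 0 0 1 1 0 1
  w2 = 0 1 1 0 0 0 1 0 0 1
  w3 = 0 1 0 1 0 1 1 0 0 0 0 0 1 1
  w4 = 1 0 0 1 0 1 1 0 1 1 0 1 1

2

w1:
  start at p1
  read '0': p1 → p6
  read '0': p6 → p4
  read '0': p4 → p1
  read '0': p1 → p6
  read '1': p6 → p7
  read '1': p7 → p0
  read '0': p0 → p6
  read '1': p6 → p7
  end p7, rejected
w2:
  start at p1
  read '0': p1 → p6
  read '1': p6 → p7
  read '1': p7 → p0
  read '0': p0 → p6
  read '0': p6 → p4
  read '0': p4 → p1
  read '1': p1 → p7
  read '0': p7 → p2
  read '0': p2 → p0
  read '1': p0 → p0
  end p0, accepted
w3:
  start at p1
  read '0': p1 → p6
  read '1': p6 → p7
  read '0': p7 → p2
  read '1': p2 → p4
  read '0': p4 → p1
  read '1': p1 → p7
  read '1': p7 → p0
  read '0': p0 → p6
  read '0': p6 → p4
  read '0': p4 → p1
  read '0': p1 → p6
  read '0': p6 → p4
  read '1': p4 → p2
  read '1': p2 → p4
  end p4, rejected
w4:
  start at p1
  read '1': p1 → p7
  read '0': p7 → p2
  read '0': p2 → p0
  read '1': p0 → p0
  read '0': p0 → p6
  read '1': p6 → p7
  read '1': p7 → p0
  read '0': p0 → p6
  read '1': p6 → p7
  read '1': p7 → p0
  read '0': p0 → p6
  read '1': p6 → p7
  read '1': p7 → p0
  end p0, accepted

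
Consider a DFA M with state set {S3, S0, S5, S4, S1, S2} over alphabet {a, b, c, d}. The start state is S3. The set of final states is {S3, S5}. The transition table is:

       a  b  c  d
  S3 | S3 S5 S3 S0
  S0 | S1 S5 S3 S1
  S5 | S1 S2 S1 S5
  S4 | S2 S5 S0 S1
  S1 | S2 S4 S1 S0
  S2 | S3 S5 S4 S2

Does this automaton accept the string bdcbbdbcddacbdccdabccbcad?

Trace: S3 -b-> S5 -d-> S5 -c-> S1 -b-> S4 -b-> S5 -d-> S5 -b-> S2 -c-> S4 -d-> S1 -d-> S0 -a-> S1 -c-> S1 -b-> S4 -d-> S1 -c-> S1 -c-> S1 -d-> S0 -a-> S1 -b-> S4 -c-> S0 -c-> S3 -b-> S5 -c-> S1 -a-> S2 -d-> S2
End state S2 is not accepting.

No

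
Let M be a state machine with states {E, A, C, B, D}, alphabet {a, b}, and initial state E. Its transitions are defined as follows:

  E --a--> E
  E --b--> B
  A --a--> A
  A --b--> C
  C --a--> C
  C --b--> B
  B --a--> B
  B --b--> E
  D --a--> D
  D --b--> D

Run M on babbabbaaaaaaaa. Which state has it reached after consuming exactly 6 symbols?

E

Trace: E -b-> B -a-> B -b-> E -b-> B -a-> B -b-> E
After 6 symbols: E.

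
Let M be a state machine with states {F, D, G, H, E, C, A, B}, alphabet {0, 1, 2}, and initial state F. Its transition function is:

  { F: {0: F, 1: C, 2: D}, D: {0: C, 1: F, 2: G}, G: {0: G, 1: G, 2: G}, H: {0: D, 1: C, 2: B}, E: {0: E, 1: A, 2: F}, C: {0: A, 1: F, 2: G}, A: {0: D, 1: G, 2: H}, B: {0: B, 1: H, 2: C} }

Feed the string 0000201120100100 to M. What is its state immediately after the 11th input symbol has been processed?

G

Trace: F -0-> F -0-> F -0-> F -0-> F -2-> D -0-> C -1-> F -1-> C -2-> G -0-> G -1-> G
After 11 symbols: G.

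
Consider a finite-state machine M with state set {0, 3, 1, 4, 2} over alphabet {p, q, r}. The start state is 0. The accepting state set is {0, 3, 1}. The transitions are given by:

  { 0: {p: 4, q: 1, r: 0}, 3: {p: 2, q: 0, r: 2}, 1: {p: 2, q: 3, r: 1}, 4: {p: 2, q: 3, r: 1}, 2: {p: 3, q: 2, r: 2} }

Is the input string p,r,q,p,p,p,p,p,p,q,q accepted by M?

Yes

0 → 4 → 1 → 3 → 2 → 3 → 2 → 3 → 2 → 3 → 0 → 1
End state 1 is accepting.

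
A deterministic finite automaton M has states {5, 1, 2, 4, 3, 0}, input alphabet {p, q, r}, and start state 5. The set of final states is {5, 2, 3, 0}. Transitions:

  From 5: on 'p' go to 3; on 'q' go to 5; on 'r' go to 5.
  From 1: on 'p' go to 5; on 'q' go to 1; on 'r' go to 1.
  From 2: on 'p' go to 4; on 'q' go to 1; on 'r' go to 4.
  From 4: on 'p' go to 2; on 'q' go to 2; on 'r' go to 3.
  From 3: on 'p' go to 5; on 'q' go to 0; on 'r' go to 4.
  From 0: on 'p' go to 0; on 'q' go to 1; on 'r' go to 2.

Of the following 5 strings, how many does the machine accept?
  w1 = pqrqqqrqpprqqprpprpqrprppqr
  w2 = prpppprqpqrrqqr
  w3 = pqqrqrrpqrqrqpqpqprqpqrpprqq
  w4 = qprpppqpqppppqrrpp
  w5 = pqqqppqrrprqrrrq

w1: 5 → 3 → 0 → 2 → 1 → 1 → 1 → 1 → 1 → 5 → 3 → 4 → 2 → 1 → 5 → 5 → 3 → 5 → 5 → 3 → 0 → 2 → 4 → 3 → 5 → 3 → 0 → 2  → end 2, accepted
w2: 5 → 3 → 4 → 2 → 4 → 2 → 4 → 3 → 0 → 0 → 1 → 1 → 1 → 1 → 1 → 1  → end 1, rejected
w3: 5 → 3 → 0 → 1 → 1 → 1 → 1 → 1 → 5 → 5 → 5 → 5 → 5 → 5 → 3 → 0 → 0 → 1 → 5 → 5 → 5 → 3 → 0 → 2 → 4 → 2 → 4 → 2 → 1  → end 1, rejected
w4: 5 → 5 → 3 → 4 → 2 → 4 → 2 → 1 → 5 → 5 → 3 → 5 → 3 → 5 → 5 → 5 → 5 → 3 → 5  → end 5, accepted
w5: 5 → 3 → 0 → 1 → 1 → 5 → 3 → 0 → 2 → 4 → 2 → 4 → 2 → 4 → 3 → 4 → 2  → end 2, accepted

3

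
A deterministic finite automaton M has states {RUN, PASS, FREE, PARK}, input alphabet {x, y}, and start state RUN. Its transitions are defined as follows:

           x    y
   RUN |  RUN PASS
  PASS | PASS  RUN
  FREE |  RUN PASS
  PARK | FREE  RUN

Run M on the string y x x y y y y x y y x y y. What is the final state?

RUN → PASS → PASS → PASS → RUN → PASS → RUN → PASS → PASS → RUN → PASS → PASS → RUN → PASS

PASS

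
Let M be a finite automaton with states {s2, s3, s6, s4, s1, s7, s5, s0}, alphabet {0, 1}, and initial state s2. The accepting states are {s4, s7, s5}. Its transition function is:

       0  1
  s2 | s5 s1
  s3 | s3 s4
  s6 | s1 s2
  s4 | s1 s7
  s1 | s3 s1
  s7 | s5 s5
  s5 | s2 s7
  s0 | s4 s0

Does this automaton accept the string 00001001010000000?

No

start at s2
read '0': s2 → s5
read '0': s5 → s2
read '0': s2 → s5
read '0': s5 → s2
read '1': s2 → s1
read '0': s1 → s3
read '0': s3 → s3
read '1': s3 → s4
read '0': s4 → s1
read '1': s1 → s1
read '0': s1 → s3
read '0': s3 → s3
read '0': s3 → s3
read '0': s3 → s3
read '0': s3 → s3
read '0': s3 → s3
read '0': s3 → s3
End state s3 is not accepting.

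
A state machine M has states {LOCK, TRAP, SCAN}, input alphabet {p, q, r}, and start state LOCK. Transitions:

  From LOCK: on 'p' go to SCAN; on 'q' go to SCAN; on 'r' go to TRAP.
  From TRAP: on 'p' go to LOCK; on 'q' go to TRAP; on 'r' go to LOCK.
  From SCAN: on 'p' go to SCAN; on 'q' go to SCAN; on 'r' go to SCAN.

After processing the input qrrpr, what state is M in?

Trace: LOCK -q-> SCAN -r-> SCAN -r-> SCAN -p-> SCAN -r-> SCAN

SCAN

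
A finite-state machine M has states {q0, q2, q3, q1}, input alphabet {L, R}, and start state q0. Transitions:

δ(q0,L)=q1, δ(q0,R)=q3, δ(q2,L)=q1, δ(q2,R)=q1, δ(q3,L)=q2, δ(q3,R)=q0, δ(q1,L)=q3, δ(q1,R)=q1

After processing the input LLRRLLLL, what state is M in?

q2

start at q0
read 'L': q0 → q1
read 'L': q1 → q3
read 'R': q3 → q0
read 'R': q0 → q3
read 'L': q3 → q2
read 'L': q2 → q1
read 'L': q1 → q3
read 'L': q3 → q2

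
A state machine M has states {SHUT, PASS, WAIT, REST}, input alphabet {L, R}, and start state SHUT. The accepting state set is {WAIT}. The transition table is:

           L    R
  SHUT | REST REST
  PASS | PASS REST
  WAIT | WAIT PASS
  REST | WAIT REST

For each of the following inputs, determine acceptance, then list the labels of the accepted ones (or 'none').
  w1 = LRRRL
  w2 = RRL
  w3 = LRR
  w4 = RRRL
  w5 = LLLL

w1, w2, w4, w5

w1: SHUT → REST → REST → REST → REST → WAIT  → end WAIT, accepted
w2: SHUT → REST → REST → WAIT  → end WAIT, accepted
w3: SHUT → REST → REST → REST  → end REST, rejected
w4: SHUT → REST → REST → REST → WAIT  → end WAIT, accepted
w5: SHUT → REST → WAIT → WAIT → WAIT  → end WAIT, accepted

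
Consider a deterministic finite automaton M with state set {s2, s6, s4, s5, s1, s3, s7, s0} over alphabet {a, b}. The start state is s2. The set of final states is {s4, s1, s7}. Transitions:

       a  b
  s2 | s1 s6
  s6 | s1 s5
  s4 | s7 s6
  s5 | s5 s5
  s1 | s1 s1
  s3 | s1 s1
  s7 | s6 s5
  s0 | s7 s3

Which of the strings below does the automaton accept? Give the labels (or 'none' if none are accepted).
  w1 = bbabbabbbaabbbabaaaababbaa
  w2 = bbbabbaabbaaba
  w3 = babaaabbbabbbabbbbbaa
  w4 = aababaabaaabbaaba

w1: Trace: s2 -b-> s6 -b-> s5 -a-> s5 -b-> s5 -b-> s5 -a-> s5 -b-> s5 -b-> s5 -b-> s5 -a-> s5 -a-> s5 -b-> s5 -b-> s5 -b-> s5 -a-> s5 -b-> s5 -a-> s5 -a-> s5 -a-> s5 -a-> s5 -b-> s5 -a-> s5 -b-> s5 -b-> s5 -a-> s5 -a-> s5  → end s5, rejected
w2: Trace: s2 -b-> s6 -b-> s5 -b-> s5 -a-> s5 -b-> s5 -b-> s5 -a-> s5 -a-> s5 -b-> s5 -b-> s5 -a-> s5 -a-> s5 -b-> s5 -a-> s5  → end s5, rejected
w3: Trace: s2 -b-> s6 -a-> s1 -b-> s1 -a-> s1 -a-> s1 -a-> s1 -b-> s1 -b-> s1 -b-> s1 -a-> s1 -b-> s1 -b-> s1 -b-> s1 -a-> s1 -b-> s1 -b-> s1 -b-> s1 -b-> s1 -b-> s1 -a-> s1 -a-> s1  → end s1, accepted
w4: Trace: s2 -a-> s1 -a-> s1 -b-> s1 -a-> s1 -b-> s1 -a-> s1 -a-> s1 -b-> s1 -a-> s1 -a-> s1 -a-> s1 -b-> s1 -b-> s1 -a-> s1 -a-> s1 -b-> s1 -a-> s1  → end s1, accepted

w3, w4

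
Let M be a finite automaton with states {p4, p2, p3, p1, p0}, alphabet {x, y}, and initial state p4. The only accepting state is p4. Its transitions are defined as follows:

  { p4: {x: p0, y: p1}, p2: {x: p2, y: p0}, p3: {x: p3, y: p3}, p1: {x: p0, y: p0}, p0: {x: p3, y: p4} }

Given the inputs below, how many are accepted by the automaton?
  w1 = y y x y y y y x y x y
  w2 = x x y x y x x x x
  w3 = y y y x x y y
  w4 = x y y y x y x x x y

w1: p4 → p1 → p0 → p3 → p3 → p3 → p3 → p3 → p3 → p3 → p3 → p3  → end p3, rejected
w2: p4 → p0 → p3 → p3 → p3 → p3 → p3 → p3 → p3 → p3  → end p3, rejected
w3: p4 → p1 → p0 → p4 → p0 → p3 → p3 → p3  → end p3, rejected
w4: p4 → p0 → p4 → p1 → p0 → p3 → p3 → p3 → p3 → p3 → p3  → end p3, rejected

0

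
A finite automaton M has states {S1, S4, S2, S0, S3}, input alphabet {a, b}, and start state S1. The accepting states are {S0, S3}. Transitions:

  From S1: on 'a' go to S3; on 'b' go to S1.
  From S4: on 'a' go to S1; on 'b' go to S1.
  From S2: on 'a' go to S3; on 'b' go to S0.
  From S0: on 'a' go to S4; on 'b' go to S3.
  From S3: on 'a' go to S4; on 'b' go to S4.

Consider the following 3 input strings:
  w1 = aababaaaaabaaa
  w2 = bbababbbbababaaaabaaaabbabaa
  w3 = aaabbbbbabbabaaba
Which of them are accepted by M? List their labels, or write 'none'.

w2

w1: Trace: S1 -a-> S3 -a-> S4 -b-> S1 -a-> S3 -b-> S4 -a-> S1 -a-> S3 -a-> S4 -a-> S1 -a-> S3 -b-> S4 -a-> S1 -a-> S3 -a-> S4  → end S4, rejected
w2: Trace: S1 -b-> S1 -b-> S1 -a-> S3 -b-> S4 -a-> S1 -b-> S1 -b-> S1 -b-> S1 -b-> S1 -a-> S3 -b-> S4 -a-> S1 -b-> S1 -a-> S3 -a-> S4 -a-> S1 -a-> S3 -b-> S4 -a-> S1 -a-> S3 -a-> S4 -a-> S1 -b-> S1 -b-> S1 -a-> S3 -b-> S4 -a-> S1 -a-> S3  → end S3, accepted
w3: Trace: S1 -a-> S3 -a-> S4 -a-> S1 -b-> S1 -b-> S1 -b-> S1 -b-> S1 -b-> S1 -a-> S3 -b-> S4 -b-> S1 -a-> S3 -b-> S4 -a-> S1 -a-> S3 -b-> S4 -a-> S1  → end S1, rejected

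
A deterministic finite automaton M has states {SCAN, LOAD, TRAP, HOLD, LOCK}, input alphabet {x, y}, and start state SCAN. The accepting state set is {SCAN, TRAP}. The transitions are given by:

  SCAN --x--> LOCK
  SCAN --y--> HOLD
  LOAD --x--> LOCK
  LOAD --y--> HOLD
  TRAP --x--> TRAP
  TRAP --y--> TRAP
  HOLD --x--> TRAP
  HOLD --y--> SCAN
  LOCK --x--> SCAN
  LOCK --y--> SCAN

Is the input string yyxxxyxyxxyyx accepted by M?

No

start at SCAN
read 'y': SCAN → HOLD
read 'y': HOLD → SCAN
read 'x': SCAN → LOCK
read 'x': LOCK → SCAN
read 'x': SCAN → LOCK
read 'y': LOCK → SCAN
read 'x': SCAN → LOCK
read 'y': LOCK → SCAN
read 'x': SCAN → LOCK
read 'x': LOCK → SCAN
read 'y': SCAN → HOLD
read 'y': HOLD → SCAN
read 'x': SCAN → LOCK
End state LOCK is not accepting.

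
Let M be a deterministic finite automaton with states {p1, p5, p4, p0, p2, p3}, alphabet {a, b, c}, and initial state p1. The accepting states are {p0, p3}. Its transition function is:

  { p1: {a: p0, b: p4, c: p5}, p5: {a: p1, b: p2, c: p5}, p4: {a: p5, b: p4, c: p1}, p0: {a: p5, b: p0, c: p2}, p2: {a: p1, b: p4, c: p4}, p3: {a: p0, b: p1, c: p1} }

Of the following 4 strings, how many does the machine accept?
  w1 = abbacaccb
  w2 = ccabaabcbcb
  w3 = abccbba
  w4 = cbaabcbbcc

w1: Trace: p1 -a-> p0 -b-> p0 -b-> p0 -a-> p5 -c-> p5 -a-> p1 -c-> p5 -c-> p5 -b-> p2  → end p2, rejected
w2: Trace: p1 -c-> p5 -c-> p5 -a-> p1 -b-> p4 -a-> p5 -a-> p1 -b-> p4 -c-> p1 -b-> p4 -c-> p1 -b-> p4  → end p4, rejected
w3: Trace: p1 -a-> p0 -b-> p0 -c-> p2 -c-> p4 -b-> p4 -b-> p4 -a-> p5  → end p5, rejected
w4: Trace: p1 -c-> p5 -b-> p2 -a-> p1 -a-> p0 -b-> p0 -c-> p2 -b-> p4 -b-> p4 -c-> p1 -c-> p5  → end p5, rejected

0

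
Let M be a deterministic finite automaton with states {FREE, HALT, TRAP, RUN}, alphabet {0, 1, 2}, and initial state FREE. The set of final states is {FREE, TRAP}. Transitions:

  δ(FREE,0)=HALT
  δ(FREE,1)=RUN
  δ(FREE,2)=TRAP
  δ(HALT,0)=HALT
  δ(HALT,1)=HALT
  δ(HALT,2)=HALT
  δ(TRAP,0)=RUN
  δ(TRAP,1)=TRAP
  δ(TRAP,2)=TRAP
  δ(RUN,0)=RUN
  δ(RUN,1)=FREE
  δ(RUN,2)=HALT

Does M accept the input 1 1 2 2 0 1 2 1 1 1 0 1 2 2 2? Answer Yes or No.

Yes

Trace: FREE -1-> RUN -1-> FREE -2-> TRAP -2-> TRAP -0-> RUN -1-> FREE -2-> TRAP -1-> TRAP -1-> TRAP -1-> TRAP -0-> RUN -1-> FREE -2-> TRAP -2-> TRAP -2-> TRAP
End state TRAP is accepting.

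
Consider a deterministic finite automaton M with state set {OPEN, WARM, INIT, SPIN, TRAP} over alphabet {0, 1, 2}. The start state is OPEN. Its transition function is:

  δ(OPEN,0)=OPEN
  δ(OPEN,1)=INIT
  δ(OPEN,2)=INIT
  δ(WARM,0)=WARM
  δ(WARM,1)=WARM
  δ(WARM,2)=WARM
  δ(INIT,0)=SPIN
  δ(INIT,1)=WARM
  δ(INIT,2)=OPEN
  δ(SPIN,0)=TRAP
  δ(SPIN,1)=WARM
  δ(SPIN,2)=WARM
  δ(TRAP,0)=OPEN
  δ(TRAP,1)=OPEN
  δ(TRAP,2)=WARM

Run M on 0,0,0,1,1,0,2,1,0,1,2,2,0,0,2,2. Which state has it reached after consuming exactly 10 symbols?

Trace: OPEN -0-> OPEN -0-> OPEN -0-> OPEN -1-> INIT -1-> WARM -0-> WARM -2-> WARM -1-> WARM -0-> WARM -1-> WARM
After 10 symbols: WARM.

WARM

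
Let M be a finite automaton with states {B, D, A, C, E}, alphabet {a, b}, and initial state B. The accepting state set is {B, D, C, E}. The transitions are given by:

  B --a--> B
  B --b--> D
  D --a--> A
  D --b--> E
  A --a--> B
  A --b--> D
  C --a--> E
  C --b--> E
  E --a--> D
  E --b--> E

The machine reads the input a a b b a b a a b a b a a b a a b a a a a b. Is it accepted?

B → B → B → D → E → D → E → D → A → D → A → D → A → B → D → A → B → D → A → B → B → B → D
End state D is accepting.

Yes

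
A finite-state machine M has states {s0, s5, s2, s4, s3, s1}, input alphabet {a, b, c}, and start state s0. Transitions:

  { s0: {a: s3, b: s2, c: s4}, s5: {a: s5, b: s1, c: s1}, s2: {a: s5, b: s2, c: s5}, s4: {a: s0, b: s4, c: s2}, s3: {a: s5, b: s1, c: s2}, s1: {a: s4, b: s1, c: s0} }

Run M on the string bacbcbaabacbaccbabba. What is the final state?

start at s0
read 'b': s0 → s2
read 'a': s2 → s5
read 'c': s5 → s1
read 'b': s1 → s1
read 'c': s1 → s0
read 'b': s0 → s2
read 'a': s2 → s5
read 'a': s5 → s5
read 'b': s5 → s1
read 'a': s1 → s4
read 'c': s4 → s2
read 'b': s2 → s2
read 'a': s2 → s5
read 'c': s5 → s1
read 'c': s1 → s0
read 'b': s0 → s2
read 'a': s2 → s5
read 'b': s5 → s1
read 'b': s1 → s1
read 'a': s1 → s4

s4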